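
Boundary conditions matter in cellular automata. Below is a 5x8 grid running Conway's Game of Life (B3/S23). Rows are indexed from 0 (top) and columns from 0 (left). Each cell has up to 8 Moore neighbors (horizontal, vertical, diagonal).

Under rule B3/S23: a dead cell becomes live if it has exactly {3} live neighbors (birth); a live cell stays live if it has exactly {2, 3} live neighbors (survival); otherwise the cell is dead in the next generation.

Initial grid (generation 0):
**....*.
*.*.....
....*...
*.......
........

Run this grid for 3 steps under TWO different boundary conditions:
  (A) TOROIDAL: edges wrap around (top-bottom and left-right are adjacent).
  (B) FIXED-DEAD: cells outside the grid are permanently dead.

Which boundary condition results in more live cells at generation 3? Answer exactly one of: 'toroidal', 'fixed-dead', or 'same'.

Answer: toroidal

Derivation:
Under TOROIDAL boundary, generation 3:
*.....**
.......*
*.......
.*......
*.......
Population = 7

Under FIXED-DEAD boundary, generation 3:
**......
**......
........
........
........
Population = 4

Comparison: toroidal=7, fixed-dead=4 -> toroidal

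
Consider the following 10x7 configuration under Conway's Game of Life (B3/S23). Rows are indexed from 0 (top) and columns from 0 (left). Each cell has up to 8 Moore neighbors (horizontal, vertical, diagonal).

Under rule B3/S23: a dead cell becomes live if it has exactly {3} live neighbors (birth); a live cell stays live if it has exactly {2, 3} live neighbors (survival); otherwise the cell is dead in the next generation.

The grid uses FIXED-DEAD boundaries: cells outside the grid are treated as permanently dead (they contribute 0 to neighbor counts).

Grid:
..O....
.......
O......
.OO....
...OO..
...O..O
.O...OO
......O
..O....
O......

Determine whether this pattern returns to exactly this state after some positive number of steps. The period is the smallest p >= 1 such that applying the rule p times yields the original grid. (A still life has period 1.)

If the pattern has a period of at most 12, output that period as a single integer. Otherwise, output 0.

Answer: 0

Derivation:
Simulating and comparing each generation to the original:
Gen 0 (original, given above): 14 live cells
Gen 1: 13 live cells, differs from original
Gen 2: 12 live cells, differs from original
Gen 3: 16 live cells, differs from original
Gen 4: 16 live cells, differs from original
Gen 5: 14 live cells, differs from original
Gen 6: 12 live cells, differs from original
Gen 7: 13 live cells, differs from original
Gen 8: 14 live cells, differs from original
Gen 9: 21 live cells, differs from original
Gen 10: 9 live cells, differs from original
Gen 11: 8 live cells, differs from original
Gen 12: 4 live cells, differs from original
No period found within 12 steps.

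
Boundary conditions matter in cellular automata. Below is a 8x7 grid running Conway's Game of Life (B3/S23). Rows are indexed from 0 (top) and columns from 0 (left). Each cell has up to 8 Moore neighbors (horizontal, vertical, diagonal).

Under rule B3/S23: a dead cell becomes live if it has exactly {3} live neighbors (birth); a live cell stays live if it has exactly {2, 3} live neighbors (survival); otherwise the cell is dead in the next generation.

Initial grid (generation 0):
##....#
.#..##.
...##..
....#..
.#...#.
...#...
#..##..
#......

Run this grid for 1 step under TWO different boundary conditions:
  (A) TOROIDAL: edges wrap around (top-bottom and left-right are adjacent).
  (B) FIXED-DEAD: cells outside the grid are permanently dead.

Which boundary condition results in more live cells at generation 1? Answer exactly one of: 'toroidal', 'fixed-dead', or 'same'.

Answer: same

Derivation:
Under TOROIDAL boundary, generation 1:
.#...##
.######
...#...
...###.
....#..
..##...
...##..
.......
Population = 18

Under FIXED-DEAD boundary, generation 1:
##...#.
######.
...#...
...###.
....#..
..##...
...##..
.......
Population = 18

Comparison: toroidal=18, fixed-dead=18 -> same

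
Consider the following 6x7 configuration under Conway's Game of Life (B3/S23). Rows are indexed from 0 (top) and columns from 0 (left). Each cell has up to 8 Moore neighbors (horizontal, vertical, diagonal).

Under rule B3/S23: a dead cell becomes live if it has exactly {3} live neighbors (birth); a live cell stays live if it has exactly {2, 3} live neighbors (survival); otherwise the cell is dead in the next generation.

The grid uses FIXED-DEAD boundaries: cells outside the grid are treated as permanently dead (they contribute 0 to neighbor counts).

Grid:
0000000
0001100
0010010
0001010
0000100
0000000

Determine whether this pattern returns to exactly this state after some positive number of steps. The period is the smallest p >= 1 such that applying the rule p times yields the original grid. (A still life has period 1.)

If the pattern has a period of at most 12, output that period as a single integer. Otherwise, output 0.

Answer: 1

Derivation:
Simulating and comparing each generation to the original:
Gen 0 (original, given above): 7 live cells
Gen 1: 7 live cells, MATCHES original -> period = 1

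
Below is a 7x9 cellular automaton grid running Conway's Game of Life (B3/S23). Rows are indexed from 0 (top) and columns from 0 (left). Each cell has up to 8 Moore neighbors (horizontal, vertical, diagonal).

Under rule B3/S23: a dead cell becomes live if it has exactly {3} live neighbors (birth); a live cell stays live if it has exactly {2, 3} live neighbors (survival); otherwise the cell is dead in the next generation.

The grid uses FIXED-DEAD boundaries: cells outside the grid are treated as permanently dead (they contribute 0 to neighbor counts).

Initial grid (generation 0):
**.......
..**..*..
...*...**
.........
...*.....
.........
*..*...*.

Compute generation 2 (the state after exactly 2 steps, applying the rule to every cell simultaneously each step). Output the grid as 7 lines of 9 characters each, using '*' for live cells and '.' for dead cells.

Simulating step by step:
Generation 0 (given above): 12 live cells
Generation 1: 9 live cells
.**......
.***...*.
..**...*.
.........
.........
.........
.........
Generation 2: 4 live cells
(generation 2 grid is the final answer)

Answer: .*.*.....
.........
.*.*.....
.........
.........
.........
.........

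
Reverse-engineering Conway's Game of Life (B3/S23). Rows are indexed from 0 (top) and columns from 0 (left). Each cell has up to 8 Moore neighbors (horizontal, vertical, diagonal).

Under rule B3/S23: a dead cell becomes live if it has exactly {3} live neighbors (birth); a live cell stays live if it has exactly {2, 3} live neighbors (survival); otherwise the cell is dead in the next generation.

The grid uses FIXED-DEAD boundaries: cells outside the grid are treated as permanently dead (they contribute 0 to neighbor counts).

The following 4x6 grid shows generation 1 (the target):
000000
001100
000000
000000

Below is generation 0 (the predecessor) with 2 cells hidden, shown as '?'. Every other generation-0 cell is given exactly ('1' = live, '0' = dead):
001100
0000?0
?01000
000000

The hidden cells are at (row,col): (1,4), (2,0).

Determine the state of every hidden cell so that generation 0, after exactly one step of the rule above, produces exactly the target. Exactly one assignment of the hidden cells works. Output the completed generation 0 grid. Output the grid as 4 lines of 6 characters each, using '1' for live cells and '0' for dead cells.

Answer: 001100
000000
001000
000000

Derivation:
Hidden generation-0 cells (in order): (1,4), (2,0).
A hidden cell only influences target cells in its own 3x3 neighborhood. Try each of the 2^2 = 4 assignments, step the completed generation 0 forward once under B3/S23, and compare with the target:
  (1,4)=0 (2,0)=0 -> step reproduces the target at every cell -> ACCEPT
  (1,4)=0 (2,0)=1 -> step gives (1,1)='1' but target has '0' -> reject
  (1,4)=1 (2,0)=0 -> step gives (0,3)='1' but target has '0' -> reject
  (1,4)=1 (2,0)=1 -> step gives (0,3)='1' but target has '0' -> reject
Unique solution: (1,4)=dead, (2,0)=dead.
Check: live-neighbor counts of every cell in the completed generation 0:
011110
023310
010100
011100
Applying B3/S23 to generation 0 with these counts gives:
000000
001100
000000
000000
which matches the target exactly.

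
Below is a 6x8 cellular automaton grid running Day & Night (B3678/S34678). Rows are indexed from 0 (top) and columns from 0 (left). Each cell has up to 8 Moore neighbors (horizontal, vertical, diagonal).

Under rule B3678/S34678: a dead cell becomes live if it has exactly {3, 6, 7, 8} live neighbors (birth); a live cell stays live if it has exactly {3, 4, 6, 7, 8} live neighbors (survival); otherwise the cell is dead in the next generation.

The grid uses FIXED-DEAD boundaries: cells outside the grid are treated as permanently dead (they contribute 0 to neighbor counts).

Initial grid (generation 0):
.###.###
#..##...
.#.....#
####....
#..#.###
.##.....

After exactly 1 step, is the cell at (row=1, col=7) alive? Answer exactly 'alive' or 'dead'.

Simulating step by step:
Generation 0 (given above): 22 live cells
Generation 1: 19 live cells
..##....
...###.#
.#..#...
###.#..#
#####...
......#.

Cell (1,7) at generation 1: 1 -> alive

Answer: alive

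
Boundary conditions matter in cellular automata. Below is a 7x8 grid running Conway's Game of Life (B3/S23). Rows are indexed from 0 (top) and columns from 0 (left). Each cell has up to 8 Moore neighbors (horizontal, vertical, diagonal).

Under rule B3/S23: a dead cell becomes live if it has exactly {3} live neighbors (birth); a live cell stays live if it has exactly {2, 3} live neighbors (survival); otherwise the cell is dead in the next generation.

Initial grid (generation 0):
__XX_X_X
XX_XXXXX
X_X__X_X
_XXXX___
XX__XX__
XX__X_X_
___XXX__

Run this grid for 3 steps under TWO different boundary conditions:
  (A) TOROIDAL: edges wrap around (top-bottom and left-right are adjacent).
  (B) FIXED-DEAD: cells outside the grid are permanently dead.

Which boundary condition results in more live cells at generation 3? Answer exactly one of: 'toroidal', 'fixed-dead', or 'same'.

Answer: fixed-dead

Derivation:
Under TOROIDAL boundary, generation 3:
________
________
________
________
______XX
________
________
Population = 2

Under FIXED-DEAD boundary, generation 3:
_XX_____
__X____X
______XX
________
_X_XX___
X____X__
_X___X__
Population = 13

Comparison: toroidal=2, fixed-dead=13 -> fixed-dead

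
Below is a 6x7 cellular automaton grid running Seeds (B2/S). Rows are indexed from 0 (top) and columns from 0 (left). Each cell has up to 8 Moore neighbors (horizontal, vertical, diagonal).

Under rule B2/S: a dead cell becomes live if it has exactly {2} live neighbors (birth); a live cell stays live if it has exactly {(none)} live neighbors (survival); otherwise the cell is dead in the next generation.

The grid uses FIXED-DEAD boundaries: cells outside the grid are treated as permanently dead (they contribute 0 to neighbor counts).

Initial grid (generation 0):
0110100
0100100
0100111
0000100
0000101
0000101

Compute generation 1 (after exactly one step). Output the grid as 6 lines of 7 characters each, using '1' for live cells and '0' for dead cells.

Simulating step by step:
Generation 0 (given above): 14 live cells
Generation 1: 6 live cells
(generation 1 grid is the final answer)

Answer: 1000010
0000001
1010000
0000000
0000000
0001000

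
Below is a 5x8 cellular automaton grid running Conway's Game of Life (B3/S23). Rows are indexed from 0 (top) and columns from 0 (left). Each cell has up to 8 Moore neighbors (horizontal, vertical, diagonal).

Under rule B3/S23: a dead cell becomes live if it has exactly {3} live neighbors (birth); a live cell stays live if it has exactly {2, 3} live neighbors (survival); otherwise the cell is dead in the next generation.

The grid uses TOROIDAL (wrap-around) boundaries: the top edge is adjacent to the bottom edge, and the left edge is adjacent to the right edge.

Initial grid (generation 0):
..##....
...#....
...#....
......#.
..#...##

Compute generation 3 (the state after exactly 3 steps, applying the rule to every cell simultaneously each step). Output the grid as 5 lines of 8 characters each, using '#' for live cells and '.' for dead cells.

Answer: ....#...
...#....
...#....
......##
......##

Derivation:
Simulating step by step:
Generation 0 (given above): 8 live cells
Generation 1: 10 live cells
..##....
...##...
........
......##
..##..##
Generation 2: 9 live cells
........
..###...
........
......##
..##..##
Generation 3: 7 live cells
(generation 3 grid is the final answer)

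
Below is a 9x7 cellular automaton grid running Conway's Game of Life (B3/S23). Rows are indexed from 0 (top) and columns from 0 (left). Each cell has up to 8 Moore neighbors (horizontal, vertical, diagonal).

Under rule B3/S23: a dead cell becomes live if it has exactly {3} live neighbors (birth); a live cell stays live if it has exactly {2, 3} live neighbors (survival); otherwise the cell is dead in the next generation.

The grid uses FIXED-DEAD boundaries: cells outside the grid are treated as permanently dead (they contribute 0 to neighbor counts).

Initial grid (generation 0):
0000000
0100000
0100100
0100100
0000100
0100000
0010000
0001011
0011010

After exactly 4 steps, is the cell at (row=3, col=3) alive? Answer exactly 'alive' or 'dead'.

Answer: alive

Derivation:
Simulating step by step:
Generation 0 (given above): 14 live cells
Generation 1: 14 live cells
0000000
0000000
1110000
0001110
0000000
0000000
0010000
0001011
0011011
Generation 2: 17 live cells
0000000
0100000
0111100
0111100
0000100
0000000
0000000
0001011
0011011
Generation 3: 16 live cells
0000000
0101000
1000100
0100010
0010100
0000000
0000000
0011011
0011011
Generation 4: 16 live cells
0000000
0000000
1110100
0101110
0000000
0000000
0000000
0011011
0011011

Cell (3,3) at generation 4: 1 -> alive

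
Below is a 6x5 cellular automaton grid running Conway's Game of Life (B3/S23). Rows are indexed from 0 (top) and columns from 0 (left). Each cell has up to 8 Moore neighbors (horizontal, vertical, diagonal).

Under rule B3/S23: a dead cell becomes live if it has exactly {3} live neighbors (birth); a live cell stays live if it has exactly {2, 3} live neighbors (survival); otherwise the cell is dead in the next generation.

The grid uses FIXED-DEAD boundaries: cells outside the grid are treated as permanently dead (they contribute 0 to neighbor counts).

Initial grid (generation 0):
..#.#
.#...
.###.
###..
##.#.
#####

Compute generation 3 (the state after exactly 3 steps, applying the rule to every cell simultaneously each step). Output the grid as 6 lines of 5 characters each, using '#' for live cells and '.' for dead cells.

Answer: .....
.....
.....
.....
...##
...##

Derivation:
Simulating step by step:
Generation 0 (given above): 17 live cells
Generation 1: 6 live cells
.....
.#...
...#.
.....
....#
#..##
Generation 2: 4 live cells
.....
.....
.....
.....
...##
...##
Generation 3: 4 live cells
(generation 3 grid is the final answer)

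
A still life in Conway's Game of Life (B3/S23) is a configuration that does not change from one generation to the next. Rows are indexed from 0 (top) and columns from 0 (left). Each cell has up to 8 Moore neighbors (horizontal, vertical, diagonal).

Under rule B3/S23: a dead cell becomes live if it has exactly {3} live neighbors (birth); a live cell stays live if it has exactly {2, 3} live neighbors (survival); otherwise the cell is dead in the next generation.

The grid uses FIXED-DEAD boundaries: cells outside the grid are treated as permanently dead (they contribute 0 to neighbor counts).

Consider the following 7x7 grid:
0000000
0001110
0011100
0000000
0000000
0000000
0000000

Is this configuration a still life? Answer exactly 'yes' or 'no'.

Compute generation 1 and compare to generation 0 (given above):
Generation 1:
0000100
0010010
0010010
0001000
0000000
0000000
0000000
Cell (0,4) differs: gen0=0 vs gen1=1 -> NOT a still life.

Answer: no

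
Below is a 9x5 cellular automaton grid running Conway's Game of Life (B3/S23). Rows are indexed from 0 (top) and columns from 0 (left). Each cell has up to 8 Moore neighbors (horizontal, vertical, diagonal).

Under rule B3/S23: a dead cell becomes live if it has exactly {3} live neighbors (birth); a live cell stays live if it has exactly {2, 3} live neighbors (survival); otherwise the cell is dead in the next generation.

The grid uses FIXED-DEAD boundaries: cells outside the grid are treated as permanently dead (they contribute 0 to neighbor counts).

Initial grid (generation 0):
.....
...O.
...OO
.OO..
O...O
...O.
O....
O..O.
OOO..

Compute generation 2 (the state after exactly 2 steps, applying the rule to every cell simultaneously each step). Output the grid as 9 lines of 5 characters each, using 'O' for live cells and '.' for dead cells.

Simulating step by step:
Generation 0 (given above): 14 live cells
Generation 1: 15 live cells
.....
...OO
...OO
.OO.O
.OOO.
.....
.....
O.O..
OOO..
Generation 2: 11 live cells
(generation 2 grid is the final answer)

Answer: .....
...OO
.....
.O..O
.O.O.
..O..
.....
O.O..
O.O..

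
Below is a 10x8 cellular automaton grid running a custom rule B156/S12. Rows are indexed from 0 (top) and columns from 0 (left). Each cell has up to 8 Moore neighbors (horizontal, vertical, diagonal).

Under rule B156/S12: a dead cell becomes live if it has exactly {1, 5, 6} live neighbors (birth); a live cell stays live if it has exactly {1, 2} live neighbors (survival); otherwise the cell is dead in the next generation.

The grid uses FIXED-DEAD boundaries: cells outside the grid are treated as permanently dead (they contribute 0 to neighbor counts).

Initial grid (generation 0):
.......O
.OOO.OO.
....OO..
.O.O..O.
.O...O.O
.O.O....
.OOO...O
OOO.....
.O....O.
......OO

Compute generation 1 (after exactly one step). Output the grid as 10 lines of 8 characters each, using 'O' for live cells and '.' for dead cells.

Simulating step by step:
Generation 0 (given above): 27 live cells
Generation 1: 26 live cells
(generation 1 grid is the final answer)

Answer: O......O
OOOO....
..O.....
.O.O....
.OO..O.O
..OO.O..
......O.
....OO..
...O..O.
OOO...OO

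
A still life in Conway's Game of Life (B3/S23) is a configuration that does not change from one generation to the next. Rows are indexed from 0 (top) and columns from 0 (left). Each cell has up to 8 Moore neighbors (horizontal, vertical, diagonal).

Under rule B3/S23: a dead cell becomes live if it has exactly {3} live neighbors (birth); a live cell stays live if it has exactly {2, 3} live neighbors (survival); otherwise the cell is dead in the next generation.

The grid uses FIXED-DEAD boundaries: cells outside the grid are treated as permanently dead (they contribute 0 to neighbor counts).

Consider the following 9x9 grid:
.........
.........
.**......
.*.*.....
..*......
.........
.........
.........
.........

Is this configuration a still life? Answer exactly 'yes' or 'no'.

Compute generation 1 and compare to generation 0 (given above):
Generation 1:
.........
.........
.**......
.*.*.....
..*......
.........
.........
.........
.........
The grids are IDENTICAL -> still life.

Answer: yes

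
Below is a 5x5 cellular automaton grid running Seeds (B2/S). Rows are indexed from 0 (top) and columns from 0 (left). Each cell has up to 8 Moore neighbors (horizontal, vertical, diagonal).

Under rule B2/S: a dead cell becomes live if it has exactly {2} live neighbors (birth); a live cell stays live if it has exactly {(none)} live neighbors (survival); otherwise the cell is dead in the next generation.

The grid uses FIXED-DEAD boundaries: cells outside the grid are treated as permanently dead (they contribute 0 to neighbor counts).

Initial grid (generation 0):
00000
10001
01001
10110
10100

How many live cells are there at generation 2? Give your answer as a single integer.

Simulating step by step:
Generation 0 (given above): 9 live cells
Generation 1: 3 live cells
00000
01010
00000
00001
00000
Generation 2: 5 live cells
00100
00100
00111
00000
00000
Population at generation 2: 5

Answer: 5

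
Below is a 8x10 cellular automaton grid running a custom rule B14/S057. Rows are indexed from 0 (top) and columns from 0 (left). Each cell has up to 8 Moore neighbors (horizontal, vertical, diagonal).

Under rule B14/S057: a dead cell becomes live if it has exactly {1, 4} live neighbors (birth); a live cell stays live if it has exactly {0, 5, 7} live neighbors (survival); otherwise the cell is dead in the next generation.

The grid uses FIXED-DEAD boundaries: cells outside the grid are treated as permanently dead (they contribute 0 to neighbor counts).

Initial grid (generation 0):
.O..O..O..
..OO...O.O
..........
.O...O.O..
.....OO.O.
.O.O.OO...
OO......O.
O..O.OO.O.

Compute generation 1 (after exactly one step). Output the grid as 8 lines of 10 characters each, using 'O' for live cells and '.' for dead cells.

Simulating step by step:
Generation 0 (given above): 25 live cells
Generation 1: 27 live cells
(generation 1 grid is the final answer)

Answer: O....O...O
O....O...O
O....O...O
OOO...O..O
...OO.OO.O
...O...O..
..O.OOOO..
...O......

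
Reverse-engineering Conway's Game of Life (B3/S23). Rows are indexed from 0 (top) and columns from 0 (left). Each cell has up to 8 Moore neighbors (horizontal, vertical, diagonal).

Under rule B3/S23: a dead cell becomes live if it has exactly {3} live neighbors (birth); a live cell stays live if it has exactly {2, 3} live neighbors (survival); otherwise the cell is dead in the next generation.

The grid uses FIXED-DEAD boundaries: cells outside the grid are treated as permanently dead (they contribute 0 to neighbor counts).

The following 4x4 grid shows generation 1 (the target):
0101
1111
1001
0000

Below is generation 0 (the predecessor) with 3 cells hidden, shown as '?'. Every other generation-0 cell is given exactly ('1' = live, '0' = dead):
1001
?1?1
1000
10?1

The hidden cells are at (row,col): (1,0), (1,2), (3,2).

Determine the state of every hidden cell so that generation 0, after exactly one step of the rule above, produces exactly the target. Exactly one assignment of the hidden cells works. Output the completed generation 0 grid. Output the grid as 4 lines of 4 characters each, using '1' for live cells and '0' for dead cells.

Answer: 1001
0111
1000
1001

Derivation:
Hidden generation-0 cells (in order): (1,0), (1,2), (3,2).
A hidden cell only influences target cells in its own 3x3 neighborhood. Try each of the 2^3 = 8 assignments, step the completed generation 0 forward once under B3/S23, and compare with the target:
  (1,0)=0 (1,2)=0 (3,2)=0 -> step gives (0,1)='0' but target has '1' -> reject
  (1,0)=0 (1,2)=0 (3,2)=1 -> step gives (0,1)='0' but target has '1' -> reject
  (1,0)=0 (1,2)=1 (3,2)=0 -> step reproduces the target at every cell -> ACCEPT
  (1,0)=0 (1,2)=1 (3,2)=1 -> step gives (2,3)='0' but target has '1' -> reject
  (1,0)=1 (1,2)=0 (3,2)=0 -> step gives (0,0)='1' but target has '0' -> reject
  (1,0)=1 (1,2)=0 (3,2)=1 -> step gives (0,0)='1' but target has '0' -> reject
  (1,0)=1 (1,2)=1 (3,2)=0 -> step gives (0,0)='1' but target has '0' -> reject
  (1,0)=1 (1,2)=1 (3,2)=1 -> step gives (0,0)='1' but target has '0' -> reject
Unique solution: (1,0)=dead, (1,2)=live, (3,2)=dead.
Check: live-neighbor counts of every cell in the completed generation 0:
1342
3332
2443
1210
Applying B3/S23 to generation 0 with these counts gives:
0101
1111
1001
0000
which matches the target exactly.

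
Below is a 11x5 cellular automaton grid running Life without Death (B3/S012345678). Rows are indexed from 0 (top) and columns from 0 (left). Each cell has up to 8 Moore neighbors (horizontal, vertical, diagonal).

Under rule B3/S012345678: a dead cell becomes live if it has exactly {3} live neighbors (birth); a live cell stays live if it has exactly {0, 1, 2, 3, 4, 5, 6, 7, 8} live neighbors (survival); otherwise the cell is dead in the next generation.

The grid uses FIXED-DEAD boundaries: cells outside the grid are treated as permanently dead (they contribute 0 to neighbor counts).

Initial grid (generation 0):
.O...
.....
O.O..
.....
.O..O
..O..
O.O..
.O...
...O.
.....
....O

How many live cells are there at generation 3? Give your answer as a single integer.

Answer: 29

Derivation:
Simulating step by step:
Generation 0 (given above): 11 live cells
Generation 1: 15 live cells
.O...
.O...
O.O..
.O...
.O..O
..OO.
O.O..
.OO..
...O.
.....
....O
Generation 2: 22 live cells
.O...
OOO..
O.O..
OOO..
.O.OO
..OO.
O.O..
.OOO.
..OO.
.....
....O
Generation 3: 29 live cells
OOO..
OOO..
O.OO.
OOO..
OO.OO
..OOO
O.O..
.OOO.
.OOO.
...O.
....O
Population at generation 3: 29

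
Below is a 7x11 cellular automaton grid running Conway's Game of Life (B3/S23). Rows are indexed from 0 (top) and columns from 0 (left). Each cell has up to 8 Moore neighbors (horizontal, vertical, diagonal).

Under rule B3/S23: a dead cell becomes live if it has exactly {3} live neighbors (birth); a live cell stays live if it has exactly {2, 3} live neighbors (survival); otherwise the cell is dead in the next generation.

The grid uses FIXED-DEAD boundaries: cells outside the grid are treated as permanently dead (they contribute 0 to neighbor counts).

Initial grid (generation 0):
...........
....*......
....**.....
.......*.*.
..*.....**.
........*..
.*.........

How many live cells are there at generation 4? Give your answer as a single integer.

Answer: 9

Derivation:
Simulating step by step:
Generation 0 (given above): 10 live cells
Generation 1: 9 live cells
...........
....**.....
....**.....
.........*.
.......*.*.
........**.
...........
Generation 2: 9 live cells
...........
....**.....
....**.....
........*..
.........**
........**.
...........
Generation 3: 9 live cells
...........
....**.....
....**.....
.........*.
..........*
........***
...........
Generation 4: 9 live cells
...........
....**.....
....**.....
...........
........*.*
.........**
.........*.
Population at generation 4: 9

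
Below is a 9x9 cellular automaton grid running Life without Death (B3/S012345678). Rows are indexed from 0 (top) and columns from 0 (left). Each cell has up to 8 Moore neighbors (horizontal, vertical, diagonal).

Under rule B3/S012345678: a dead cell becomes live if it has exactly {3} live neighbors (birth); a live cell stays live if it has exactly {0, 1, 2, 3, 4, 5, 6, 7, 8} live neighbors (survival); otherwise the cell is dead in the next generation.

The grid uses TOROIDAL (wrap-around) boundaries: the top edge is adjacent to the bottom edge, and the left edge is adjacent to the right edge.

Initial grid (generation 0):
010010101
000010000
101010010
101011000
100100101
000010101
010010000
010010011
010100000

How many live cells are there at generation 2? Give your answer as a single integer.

Answer: 48

Derivation:
Simulating step by step:
Generation 0 (given above): 28 live cells
Generation 1: 47 live cells
111111101
110010011
101010011
101011110
110100101
000110101
010110001
010110011
010111001
Generation 2: 48 live cells
111111101
110010011
101010011
101011110
110100101
010110101
010110001
010110011
010111001
Population at generation 2: 48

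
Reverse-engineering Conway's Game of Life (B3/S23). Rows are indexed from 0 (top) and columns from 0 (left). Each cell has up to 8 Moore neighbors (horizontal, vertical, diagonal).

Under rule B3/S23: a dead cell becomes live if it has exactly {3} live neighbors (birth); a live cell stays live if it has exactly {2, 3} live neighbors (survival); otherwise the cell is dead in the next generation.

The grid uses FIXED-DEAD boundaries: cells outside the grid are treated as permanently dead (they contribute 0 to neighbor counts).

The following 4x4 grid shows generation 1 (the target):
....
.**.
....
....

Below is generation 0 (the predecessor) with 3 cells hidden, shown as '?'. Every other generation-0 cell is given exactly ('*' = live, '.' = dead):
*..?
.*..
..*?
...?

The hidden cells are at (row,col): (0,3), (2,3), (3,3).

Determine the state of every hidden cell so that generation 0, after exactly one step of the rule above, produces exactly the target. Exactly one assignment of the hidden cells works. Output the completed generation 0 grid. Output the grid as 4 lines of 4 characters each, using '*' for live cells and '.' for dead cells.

Hidden generation-0 cells (in order): (0,3), (2,3), (3,3).
A hidden cell only influences target cells in its own 3x3 neighborhood. Try each of the 2^3 = 8 assignments, step the completed generation 0 forward once under B3/S23, and compare with the target:
  (0,3)=. (2,3)=. (3,3)=. -> step gives (1,2)='.' but target has '*' -> reject
  (0,3)=. (2,3)=. (3,3)=* -> step gives (1,2)='.' but target has '*' -> reject
  (0,3)=. (2,3)=* (3,3)=. -> step gives (2,2)='*' but target has '.' -> reject
  (0,3)=. (2,3)=* (3,3)=* -> step gives (2,2)='*' but target has '.' -> reject
  (0,3)=* (2,3)=. (3,3)=. -> step reproduces the target at every cell -> ACCEPT
  (0,3)=* (2,3)=. (3,3)=* -> step gives (2,2)='*' but target has '.' -> reject
  (0,3)=* (2,3)=* (3,3)=. -> step gives (1,2)='.' but target has '*' -> reject
  (0,3)=* (2,3)=* (3,3)=* -> step gives (1,2)='.' but target has '*' -> reject
Unique solution: (0,3)=live, (2,3)=dead, (3,3)=dead.
Check: live-neighbor counts of every cell in the completed generation 0:
1220
2232
1211
0111
Applying B3/S23 to generation 0 with these counts gives:
....
.**.
....
....
which matches the target exactly.

Answer: *..*
.*..
..*.
....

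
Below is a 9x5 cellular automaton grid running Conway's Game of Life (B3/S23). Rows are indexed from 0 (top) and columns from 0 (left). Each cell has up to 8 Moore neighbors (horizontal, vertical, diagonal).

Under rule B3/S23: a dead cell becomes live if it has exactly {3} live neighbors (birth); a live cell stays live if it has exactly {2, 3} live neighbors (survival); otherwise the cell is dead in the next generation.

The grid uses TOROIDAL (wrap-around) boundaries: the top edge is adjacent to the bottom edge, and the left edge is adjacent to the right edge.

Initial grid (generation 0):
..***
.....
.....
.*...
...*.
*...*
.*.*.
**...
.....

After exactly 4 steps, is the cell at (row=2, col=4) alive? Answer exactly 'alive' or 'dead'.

Simulating step by step:
Generation 0 (given above): 11 live cells
Generation 1: 18 live cells
...*.
...*.
.....
.....
*...*
*.***
.**..
***..
*****
Generation 2: 5 live cells
**...
.....
.....
.....
**...
..*..
.....
.....
.....
Generation 3: 2 live cells
.....
.....
.....
.....
.*...
.*...
.....
.....
.....
Generation 4: 0 live cells
.....
.....
.....
.....
.....
.....
.....
.....
.....

Cell (2,4) at generation 4: 0 -> dead

Answer: dead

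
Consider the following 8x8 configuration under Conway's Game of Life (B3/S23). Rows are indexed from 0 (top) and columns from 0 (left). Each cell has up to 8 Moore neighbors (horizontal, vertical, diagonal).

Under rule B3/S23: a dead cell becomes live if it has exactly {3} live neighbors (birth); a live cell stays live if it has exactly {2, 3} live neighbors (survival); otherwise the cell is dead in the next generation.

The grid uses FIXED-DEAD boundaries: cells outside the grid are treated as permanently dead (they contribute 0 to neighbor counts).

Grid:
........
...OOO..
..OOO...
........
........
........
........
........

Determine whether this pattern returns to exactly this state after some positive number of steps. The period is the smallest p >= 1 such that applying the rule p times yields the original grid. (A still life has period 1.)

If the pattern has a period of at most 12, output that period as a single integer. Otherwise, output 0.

Answer: 2

Derivation:
Simulating and comparing each generation to the original:
Gen 0 (original, given above): 6 live cells
Gen 1: 6 live cells, differs from original
Gen 2: 6 live cells, MATCHES original -> period = 2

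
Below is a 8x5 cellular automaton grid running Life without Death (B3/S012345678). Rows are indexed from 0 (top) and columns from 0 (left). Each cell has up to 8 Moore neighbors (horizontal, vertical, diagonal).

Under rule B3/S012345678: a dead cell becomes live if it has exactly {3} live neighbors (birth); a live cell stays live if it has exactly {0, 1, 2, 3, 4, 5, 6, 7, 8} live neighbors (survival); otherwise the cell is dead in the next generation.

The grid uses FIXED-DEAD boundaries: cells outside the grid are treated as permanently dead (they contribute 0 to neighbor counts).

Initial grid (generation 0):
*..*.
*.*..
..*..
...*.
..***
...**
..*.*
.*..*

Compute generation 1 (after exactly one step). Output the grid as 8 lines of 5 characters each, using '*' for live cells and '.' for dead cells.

Simulating step by step:
Generation 0 (given above): 15 live cells
Generation 1: 21 live cells
(generation 1 grid is the final answer)

Answer: **.*.
*.**.
.***.
...**
..***
...**
..*.*
.*.**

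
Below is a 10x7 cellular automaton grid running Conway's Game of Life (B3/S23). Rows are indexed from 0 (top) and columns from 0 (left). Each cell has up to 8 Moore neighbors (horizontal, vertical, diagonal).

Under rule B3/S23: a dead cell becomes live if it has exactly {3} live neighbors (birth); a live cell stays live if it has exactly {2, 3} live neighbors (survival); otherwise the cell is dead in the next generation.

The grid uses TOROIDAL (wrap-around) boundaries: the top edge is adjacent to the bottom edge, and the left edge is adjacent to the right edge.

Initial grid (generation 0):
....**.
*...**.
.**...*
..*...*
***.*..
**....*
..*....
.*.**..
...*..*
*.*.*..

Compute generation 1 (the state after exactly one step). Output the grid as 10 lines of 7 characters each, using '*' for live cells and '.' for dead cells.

Simulating step by step:
Generation 0 (given above): 26 live cells
Generation 1: 25 live cells
(generation 1 grid is the final answer)

Answer: .*.....
**.**..
.***..*
.....**
..**.*.
...*..*
..**...
...**..
**...*.
....*.*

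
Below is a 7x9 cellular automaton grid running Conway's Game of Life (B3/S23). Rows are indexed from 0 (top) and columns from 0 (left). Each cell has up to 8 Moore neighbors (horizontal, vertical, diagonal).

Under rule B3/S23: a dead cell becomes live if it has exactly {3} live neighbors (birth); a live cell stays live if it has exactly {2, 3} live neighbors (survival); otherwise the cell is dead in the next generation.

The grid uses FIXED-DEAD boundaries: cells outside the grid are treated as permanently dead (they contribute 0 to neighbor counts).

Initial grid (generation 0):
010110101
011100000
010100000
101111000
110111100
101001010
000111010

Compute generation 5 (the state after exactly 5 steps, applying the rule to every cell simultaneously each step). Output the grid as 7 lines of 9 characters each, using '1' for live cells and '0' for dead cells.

Simulating step by step:
Generation 0 (given above): 29 live cells
Generation 1: 15 live cells
010110000
110000000
100000000
100000100
100000000
101000010
000111000
Generation 2: 15 live cells
111000000
111000000
100000000
110000000
100000000
010110000
000110000
Generation 3: 14 live cells
101000000
001000000
001000000
110000000
101000000
001110000
001110000
Generation 4: 11 live cells
010000000
001100000
001000000
101000000
101000000
000010000
001010000
Generation 5: 10 live cells
(generation 5 grid is the final answer)

Answer: 001000000
011100000
001000000
001100000
000100000
010000000
000100000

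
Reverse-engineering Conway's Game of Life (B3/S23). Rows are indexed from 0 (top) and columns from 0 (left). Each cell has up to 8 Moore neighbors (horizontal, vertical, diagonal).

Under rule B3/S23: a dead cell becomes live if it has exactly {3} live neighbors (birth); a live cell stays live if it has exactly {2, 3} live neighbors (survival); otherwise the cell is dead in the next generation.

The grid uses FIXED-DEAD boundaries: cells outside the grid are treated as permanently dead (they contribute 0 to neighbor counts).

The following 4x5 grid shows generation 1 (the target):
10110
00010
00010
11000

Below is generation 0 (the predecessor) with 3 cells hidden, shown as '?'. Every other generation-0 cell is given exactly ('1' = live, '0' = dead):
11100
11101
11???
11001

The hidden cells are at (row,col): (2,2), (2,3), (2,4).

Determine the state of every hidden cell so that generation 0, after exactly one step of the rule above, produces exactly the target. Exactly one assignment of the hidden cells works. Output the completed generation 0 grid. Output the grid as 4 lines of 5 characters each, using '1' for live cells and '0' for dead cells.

Answer: 11100
11101
11000
11001

Derivation:
Hidden generation-0 cells (in order): (2,2), (2,3), (2,4).
A hidden cell only influences target cells in its own 3x3 neighborhood. Try each of the 2^3 = 8 assignments, step the completed generation 0 forward once under B3/S23, and compare with the target:
  (2,2)=0 (2,3)=0 (2,4)=0 -> step reproduces the target at every cell -> ACCEPT
  (2,2)=0 (2,3)=0 (2,4)=1 -> step gives (1,3)='0' but target has '1' -> reject
  (2,2)=0 (2,3)=1 (2,4)=0 -> step gives (1,3)='0' but target has '1' -> reject
  (2,2)=0 (2,3)=1 (2,4)=1 -> step gives (1,3)='0' but target has '1' -> reject
  (2,2)=1 (2,3)=0 (2,4)=0 -> step gives (1,3)='0' but target has '1' -> reject
  (2,2)=1 (2,3)=0 (2,4)=1 -> step gives (1,3)='0' but target has '1' -> reject
  (2,2)=1 (2,3)=1 (2,4)=0 -> step gives (1,3)='0' but target has '1' -> reject
  (2,2)=1 (2,3)=1 (2,4)=1 -> step gives (1,3)='0' but target has '1' -> reject
Unique solution: (2,2)=dead, (2,3)=dead, (2,4)=dead.
Check: live-neighbor counts of every cell in the completed generation 0:
35331
57430
56432
33210
Applying B3/S23 to generation 0 with these counts gives:
10110
00010
00010
11000
which matches the target exactly.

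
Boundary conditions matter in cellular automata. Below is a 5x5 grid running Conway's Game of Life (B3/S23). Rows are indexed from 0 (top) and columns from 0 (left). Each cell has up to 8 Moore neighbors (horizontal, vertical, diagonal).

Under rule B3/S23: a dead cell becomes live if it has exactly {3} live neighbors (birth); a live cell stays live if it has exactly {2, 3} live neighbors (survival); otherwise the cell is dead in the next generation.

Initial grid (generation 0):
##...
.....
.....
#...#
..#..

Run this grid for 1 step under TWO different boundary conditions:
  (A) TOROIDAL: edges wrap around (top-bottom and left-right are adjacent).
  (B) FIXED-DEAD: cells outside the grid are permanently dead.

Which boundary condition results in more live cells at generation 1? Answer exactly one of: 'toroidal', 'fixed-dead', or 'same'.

Under TOROIDAL boundary, generation 1:
.#...
.....
.....
.....
....#
Population = 2

Under FIXED-DEAD boundary, generation 1:
.....
.....
.....
.....
.....
Population = 0

Comparison: toroidal=2, fixed-dead=0 -> toroidal

Answer: toroidal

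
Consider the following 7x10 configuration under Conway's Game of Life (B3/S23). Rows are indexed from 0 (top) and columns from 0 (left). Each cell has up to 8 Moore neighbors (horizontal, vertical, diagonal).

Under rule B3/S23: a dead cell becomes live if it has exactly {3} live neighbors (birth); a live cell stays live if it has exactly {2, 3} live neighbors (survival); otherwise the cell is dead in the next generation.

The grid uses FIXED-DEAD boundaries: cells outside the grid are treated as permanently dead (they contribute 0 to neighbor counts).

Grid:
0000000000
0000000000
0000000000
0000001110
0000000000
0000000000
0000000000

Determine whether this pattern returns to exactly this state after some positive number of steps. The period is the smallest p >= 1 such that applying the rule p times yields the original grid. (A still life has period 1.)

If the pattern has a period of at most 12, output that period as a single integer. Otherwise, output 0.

Simulating and comparing each generation to the original:
Gen 0 (original, given above): 3 live cells
Gen 1: 3 live cells, differs from original
Gen 2: 3 live cells, MATCHES original -> period = 2

Answer: 2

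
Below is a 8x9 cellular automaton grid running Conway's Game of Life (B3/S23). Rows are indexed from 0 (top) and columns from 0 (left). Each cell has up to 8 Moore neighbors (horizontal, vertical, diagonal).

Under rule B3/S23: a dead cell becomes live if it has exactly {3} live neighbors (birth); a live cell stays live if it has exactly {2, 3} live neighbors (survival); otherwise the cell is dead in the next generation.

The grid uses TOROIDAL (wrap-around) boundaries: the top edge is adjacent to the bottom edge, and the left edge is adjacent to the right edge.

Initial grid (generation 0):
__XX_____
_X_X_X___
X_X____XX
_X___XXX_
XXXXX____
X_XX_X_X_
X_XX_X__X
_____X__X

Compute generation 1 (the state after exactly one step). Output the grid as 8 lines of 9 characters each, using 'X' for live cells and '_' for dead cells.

Simulating step by step:
Generation 0 (given above): 30 live cells
Generation 1: 29 live cells
(generation 1 grid is the final answer)

Answer: __XX_____
XX_XX___X
X_X_XX_XX
____XXXX_
X______X_
_____XX__
X_XX_X_X_
XX______X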